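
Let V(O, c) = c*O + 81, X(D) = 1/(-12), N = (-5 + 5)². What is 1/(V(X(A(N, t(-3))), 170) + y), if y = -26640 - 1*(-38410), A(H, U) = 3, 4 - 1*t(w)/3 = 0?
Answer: 6/71021 ≈ 8.4482e-5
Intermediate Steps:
t(w) = 12 (t(w) = 12 - 3*0 = 12 + 0 = 12)
N = 0 (N = 0² = 0)
X(D) = -1/12
V(O, c) = 81 + O*c (V(O, c) = O*c + 81 = 81 + O*c)
y = 11770 (y = -26640 + 38410 = 11770)
1/(V(X(A(N, t(-3))), 170) + y) = 1/((81 - 1/12*170) + 11770) = 1/((81 - 85/6) + 11770) = 1/(401/6 + 11770) = 1/(71021/6) = 6/71021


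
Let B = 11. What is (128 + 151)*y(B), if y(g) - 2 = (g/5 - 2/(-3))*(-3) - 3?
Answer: -13392/5 ≈ -2678.4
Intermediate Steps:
y(g) = -3 - 3*g/5 (y(g) = 2 + ((g/5 - 2/(-3))*(-3) - 3) = 2 + ((g*(⅕) - 2*(-⅓))*(-3) - 3) = 2 + ((g/5 + ⅔)*(-3) - 3) = 2 + ((⅔ + g/5)*(-3) - 3) = 2 + ((-2 - 3*g/5) - 3) = 2 + (-5 - 3*g/5) = -3 - 3*g/5)
(128 + 151)*y(B) = (128 + 151)*(-3 - ⅗*11) = 279*(-3 - 33/5) = 279*(-48/5) = -13392/5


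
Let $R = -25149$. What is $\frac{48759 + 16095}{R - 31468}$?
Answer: $- \frac{64854}{56617} \approx -1.1455$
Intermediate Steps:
$\frac{48759 + 16095}{R - 31468} = \frac{48759 + 16095}{-25149 - 31468} = \frac{64854}{-56617} = 64854 \left(- \frac{1}{56617}\right) = - \frac{64854}{56617}$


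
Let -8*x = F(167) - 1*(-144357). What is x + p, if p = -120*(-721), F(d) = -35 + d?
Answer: 547671/8 ≈ 68459.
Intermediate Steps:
x = -144489/8 (x = -((-35 + 167) - 1*(-144357))/8 = -(132 + 144357)/8 = -⅛*144489 = -144489/8 ≈ -18061.)
p = 86520
x + p = -144489/8 + 86520 = 547671/8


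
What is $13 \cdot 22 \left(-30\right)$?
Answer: $-8580$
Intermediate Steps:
$13 \cdot 22 \left(-30\right) = 286 \left(-30\right) = -8580$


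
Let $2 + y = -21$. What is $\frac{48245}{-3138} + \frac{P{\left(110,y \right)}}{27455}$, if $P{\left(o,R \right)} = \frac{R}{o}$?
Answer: $- \frac{36425596106}{2369229225} \approx -15.374$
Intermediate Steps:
$y = -23$ ($y = -2 - 21 = -23$)
$\frac{48245}{-3138} + \frac{P{\left(110,y \right)}}{27455} = \frac{48245}{-3138} + \frac{\left(-23\right) \frac{1}{110}}{27455} = 48245 \left(- \frac{1}{3138}\right) + \left(-23\right) \frac{1}{110} \cdot \frac{1}{27455} = - \frac{48245}{3138} - \frac{23}{3020050} = - \frac{36425596106}{2369229225}$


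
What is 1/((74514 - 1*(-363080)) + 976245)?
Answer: 1/1413839 ≈ 7.0729e-7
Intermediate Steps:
1/((74514 - 1*(-363080)) + 976245) = 1/((74514 + 363080) + 976245) = 1/(437594 + 976245) = 1/1413839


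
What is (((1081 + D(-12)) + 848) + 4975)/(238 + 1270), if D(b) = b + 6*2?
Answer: 1726/377 ≈ 4.5782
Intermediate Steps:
D(b) = 12 + b (D(b) = b + 12 = 12 + b)
(((1081 + D(-12)) + 848) + 4975)/(238 + 1270) = (((1081 + (12 - 12)) + 848) + 4975)/(238 + 1270) = (((1081 + 0) + 848) + 4975)/1508 = ((1081 + 848) + 4975)*(1/1508) = (1929 + 4975)*(1/1508) = 6904*(1/1508) = 1726/377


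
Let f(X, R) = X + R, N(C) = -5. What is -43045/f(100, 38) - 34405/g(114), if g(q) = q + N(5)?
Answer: -9439795/15042 ≈ -627.56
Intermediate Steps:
f(X, R) = R + X
g(q) = -5 + q (g(q) = q - 5 = -5 + q)
-43045/f(100, 38) - 34405/g(114) = -43045/(38 + 100) - 34405/(-5 + 114) = -43045/138 - 34405/109 = -9439795/15042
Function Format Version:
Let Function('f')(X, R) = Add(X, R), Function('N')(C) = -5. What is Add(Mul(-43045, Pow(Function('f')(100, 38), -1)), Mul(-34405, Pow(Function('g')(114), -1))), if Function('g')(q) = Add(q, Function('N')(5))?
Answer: Rational(-9439795, 15042) ≈ -627.56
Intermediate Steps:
Function('f')(X, R) = Add(R, X)
Function('g')(q) = Add(-5, q) (Function('g')(q) = Add(q, -5) = Add(-5, q))
Add(Mul(-43045, Pow(Function('f')(100, 38), -1)), Mul(-34405, Pow(Function('g')(114), -1))) = Add(Mul(-43045, Pow(Add(38, 100), -1)), Mul(-34405, Pow(Add(-5, 114), -1))) = Add(Mul(-43045, Pow(138, -1)), Mul(-34405, Pow(109, -1))) = Add(Mul(-43045, Rational(1, 138)), Mul(-34405, Rational(1, 109))) = Add(Rational(-43045, 138), Rational(-34405, 109)) = Rational(-9439795, 15042)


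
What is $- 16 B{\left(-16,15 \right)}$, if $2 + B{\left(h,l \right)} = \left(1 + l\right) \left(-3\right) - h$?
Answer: $544$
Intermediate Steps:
$B{\left(h,l \right)} = -5 - h - 3 l$ ($B{\left(h,l \right)} = -2 - \left(h - \left(1 + l\right) \left(-3\right)\right) = -2 - \left(3 + h + 3 l\right) = -5 - h - 3 l$)
$- 16 B{\left(-16,15 \right)} = - 16 \left(-5 - -16 - 45\right) = - 16 \left(-5 + 16 - 45\right) = \left(-16\right) \left(-34\right) = 544$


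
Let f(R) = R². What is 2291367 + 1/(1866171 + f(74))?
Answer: 4288630171450/1871647 ≈ 2.2914e+6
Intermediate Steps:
2291367 + 1/(1866171 + f(74)) = 2291367 + 1/(1866171 + 74²) = 2291367 + 1/(1866171 + 5476) = 2291367 + 1/1871647 = 4288630171450/1871647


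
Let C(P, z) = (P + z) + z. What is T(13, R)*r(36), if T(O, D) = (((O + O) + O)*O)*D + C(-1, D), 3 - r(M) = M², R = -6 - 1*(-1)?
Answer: 3291978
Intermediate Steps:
R = -5 (R = -6 + 1 = -5)
C(P, z) = P + 2*z
r(M) = 3 - M²
T(O, D) = -1 + 2*D + 3*D*O² (T(O, D) = (((O + O) + O)*O)*D + (-1 + 2*D) = ((2*O + O)*O)*D + (-1 + 2*D) = ((3*O)*O)*D + (-1 + 2*D) = (3*O²)*D + (-1 + 2*D) = 3*D*O² + (-1 + 2*D) = -1 + 2*D + 3*D*O²)
T(13, R)*r(36) = (-1 + 2*(-5) + 3*(-5)*13²)*(3 - 1*36²) = (-1 - 10 + 3*(-5)*169)*(3 - 1*1296) = (-1 - 10 - 2535)*(3 - 1296) = -2546*(-1293) = 3291978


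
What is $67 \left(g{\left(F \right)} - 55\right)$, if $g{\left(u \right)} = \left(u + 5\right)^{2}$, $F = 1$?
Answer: $-1273$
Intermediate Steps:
$g{\left(u \right)} = \left(5 + u\right)^{2}$
$67 \left(g{\left(F \right)} - 55\right) = 67 \left(\left(5 + 1\right)^{2} - 55\right) = 67 \left(6^{2} - 55\right) = 67 \left(36 - 55\right) = 67 \left(-19\right) = -1273$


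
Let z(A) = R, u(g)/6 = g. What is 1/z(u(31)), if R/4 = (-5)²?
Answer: 1/100 ≈ 0.010000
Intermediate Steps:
u(g) = 6*g
R = 100 (R = 4*(-5)² = 4*25 = 100)
z(A) = 100
1/z(u(31)) = 1/100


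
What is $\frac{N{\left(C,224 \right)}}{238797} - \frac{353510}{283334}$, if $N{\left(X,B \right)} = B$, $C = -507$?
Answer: $- \frac{42176830327}{33829654599} \approx -1.2467$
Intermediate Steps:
$\frac{N{\left(C,224 \right)}}{238797} - \frac{353510}{283334} = \frac{224}{238797} - \frac{353510}{283334} = 224 \cdot \frac{1}{238797} - \frac{176755}{141667} = \frac{224}{238797} - \frac{176755}{141667} = - \frac{42176830327}{33829654599}$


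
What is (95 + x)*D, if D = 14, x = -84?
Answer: 154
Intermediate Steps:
(95 + x)*D = (95 - 84)*14 = 11*14 = 154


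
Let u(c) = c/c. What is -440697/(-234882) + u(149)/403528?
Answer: 29638968983/15796910616 ≈ 1.8763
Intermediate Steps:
u(c) = 1
-440697/(-234882) + u(149)/403528 = -440697/(-234882) + 1/403528 = -440697*(-1/234882) + 1*(1/403528) = 146899/78294 + 1/403528 = 29638968983/15796910616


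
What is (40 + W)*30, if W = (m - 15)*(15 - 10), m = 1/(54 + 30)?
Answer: -14675/14 ≈ -1048.2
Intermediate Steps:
m = 1/84 ≈ 0.011905
W = -6295/84 (W = (1/84 - 15)*(15 - 10) = -1259/84*5 = -6295/84 ≈ -74.940)
(40 + W)*30 = (40 - 6295/84)*30 = -2935/84*30 = -14675/14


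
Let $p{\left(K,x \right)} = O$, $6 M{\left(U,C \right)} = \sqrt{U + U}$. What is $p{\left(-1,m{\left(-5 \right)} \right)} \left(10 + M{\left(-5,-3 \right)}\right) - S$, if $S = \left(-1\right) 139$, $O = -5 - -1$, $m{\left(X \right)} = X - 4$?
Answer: $99 - \frac{2 i \sqrt{10}}{3} \approx 99.0 - 2.1082 i$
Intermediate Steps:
$m{\left(X \right)} = -4 + X$ ($m{\left(X \right)} = X - 4 = -4 + X$)
$M{\left(U,C \right)} = \frac{\sqrt{2} \sqrt{U}}{6}$ ($M{\left(U,C \right)} = \frac{\sqrt{U + U}}{6} = \frac{\sqrt{2 U}}{6} = \frac{\sqrt{2} \sqrt{U}}{6}$)
$O = -4$ ($O = -5 + 1 = -4$)
$p{\left(K,x \right)} = -4$
$S = -139$
$p{\left(-1,m{\left(-5 \right)} \right)} \left(10 + M{\left(-5,-3 \right)}\right) - S = - 4 \left(10 + \frac{\sqrt{2} \sqrt{-5}}{6}\right) - -139 = - 4 \left(10 + \frac{\sqrt{2} i \sqrt{5}}{6}\right) + 139 = - 4 \left(10 + \frac{i \sqrt{10}}{6}\right) + 139 = \left(-40 - \frac{2 i \sqrt{10}}{3}\right) + 139 = 99 - \frac{2 i \sqrt{10}}{3}$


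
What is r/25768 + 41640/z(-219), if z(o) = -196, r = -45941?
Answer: -270495989/1262632 ≈ -214.23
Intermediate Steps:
r/25768 + 41640/z(-219) = -45941/25768 + 41640/(-196) = -45941*1/25768 + 41640*(-1/196) = -45941/25768 - 10410/49 = -270495989/1262632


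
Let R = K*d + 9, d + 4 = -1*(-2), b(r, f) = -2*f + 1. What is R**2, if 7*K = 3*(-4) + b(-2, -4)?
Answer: 4761/49 ≈ 97.163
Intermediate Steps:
b(r, f) = 1 - 2*f
d = -2 (d = -4 - 1*(-2) = -4 + 2 = -2)
K = -3/7 (K = (3*(-4) + (1 - 2*(-4)))/7 = (-12 + (1 + 8))/7 = (-12 + 9)/7 = (1/7)*(-3) = -3/7 ≈ -0.42857)
R = 69/7 (R = -3/7*(-2) + 9 = 6/7 + 9 = 69/7 ≈ 9.8571)
R**2 = (69/7)**2 = 4761/49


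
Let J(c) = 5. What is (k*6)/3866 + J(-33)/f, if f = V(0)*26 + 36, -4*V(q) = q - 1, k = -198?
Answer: -6232/32861 ≈ -0.18965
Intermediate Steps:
V(q) = 1/4 - q/4 (V(q) = -(q - 1)/4 = -(-1 + q)/4 = 1/4 - q/4)
f = 85/2 (f = (1/4 - 1/4*0)*26 + 36 = (1/4 + 0)*26 + 36 = (1/4)*26 + 36 = 13/2 + 36 = 85/2 ≈ 42.500)
(k*6)/3866 + J(-33)/f = -198*6/3866 + 5/(85/2) = -1188*1/3866 + 5*(2/85) = -594/1933 + 2/17 = -6232/32861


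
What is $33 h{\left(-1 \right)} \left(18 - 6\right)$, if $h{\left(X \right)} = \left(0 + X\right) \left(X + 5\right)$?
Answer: $-1584$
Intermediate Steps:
$h{\left(X \right)} = X \left(5 + X\right)$
$33 h{\left(-1 \right)} \left(18 - 6\right) = 33 \left(- (5 - 1)\right) \left(18 - 6\right) = 33 \left(\left(-1\right) 4\right) \left(18 - 6\right) = 33 \left(-4\right) 12 = \left(-132\right) 12 = -1584$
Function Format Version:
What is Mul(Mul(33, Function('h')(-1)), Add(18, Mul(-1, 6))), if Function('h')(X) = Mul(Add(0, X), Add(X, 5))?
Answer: -1584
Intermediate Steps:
Function('h')(X) = Mul(X, Add(5, X))
Mul(Mul(33, Function('h')(-1)), Add(18, Mul(-1, 6))) = Mul(Mul(33, Mul(-1, Add(5, -1))), Add(18, Mul(-1, 6))) = Mul(Mul(33, Mul(-1, 4)), Add(18, -6)) = Mul(Mul(33, -4), 12) = Mul(-132, 12) = -1584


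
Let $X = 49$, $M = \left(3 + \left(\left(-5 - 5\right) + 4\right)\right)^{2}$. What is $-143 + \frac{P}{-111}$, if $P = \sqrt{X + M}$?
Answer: $-143 - \frac{\sqrt{58}}{111} \approx -143.07$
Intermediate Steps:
$M = 9$ ($M = \left(3 + \left(-10 + 4\right)\right)^{2} = \left(3 - 6\right)^{2} = \left(-3\right)^{2} = 9$)
$P = \sqrt{58}$ ($P = \sqrt{49 + 9} = \sqrt{58} \approx 7.6158$)
$-143 + \frac{P}{-111} = -143 + \frac{\sqrt{58}}{-111} = -143 - \frac{\sqrt{58}}{111}$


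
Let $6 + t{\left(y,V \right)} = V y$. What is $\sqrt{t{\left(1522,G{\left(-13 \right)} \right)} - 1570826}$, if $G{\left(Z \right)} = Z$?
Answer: $i \sqrt{1590618} \approx 1261.2 i$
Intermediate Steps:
$t{\left(y,V \right)} = -6 + V y$
$\sqrt{t{\left(1522,G{\left(-13 \right)} \right)} - 1570826} = \sqrt{\left(-6 - 19786\right) - 1570826} = \sqrt{-19792 - 1570826} = \sqrt{-1590618} = i \sqrt{1590618}$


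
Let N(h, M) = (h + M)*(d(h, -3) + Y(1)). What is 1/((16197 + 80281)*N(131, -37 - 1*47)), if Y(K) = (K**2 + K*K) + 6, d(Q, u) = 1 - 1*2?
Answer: 1/31741262 ≈ 3.1505e-8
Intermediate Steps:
d(Q, u) = -1 (d(Q, u) = 1 - 2 = -1)
Y(K) = 6 + 2*K**2 (Y(K) = (K**2 + K**2) + 6 = 2*K**2 + 6 = 6 + 2*K**2)
N(h, M) = 7*M + 7*h (N(h, M) = (h + M)*(-1 + (6 + 2*1**2)) = (M + h)*(-1 + (6 + 2*1)) = (M + h)*(-1 + (6 + 2)) = (M + h)*(-1 + 8) = (M + h)*7 = 7*M + 7*h)
1/((16197 + 80281)*N(131, -37 - 1*47)) = 1/((16197 + 80281)*(7*(-37 - 1*47) + 7*131)) = 1/(96478*(7*(-37 - 47) + 917)) = 1/(96478*(7*(-84) + 917)) = 1/(96478*(-588 + 917)) = (1/96478)/329 = (1/96478)*(1/329) = 1/31741262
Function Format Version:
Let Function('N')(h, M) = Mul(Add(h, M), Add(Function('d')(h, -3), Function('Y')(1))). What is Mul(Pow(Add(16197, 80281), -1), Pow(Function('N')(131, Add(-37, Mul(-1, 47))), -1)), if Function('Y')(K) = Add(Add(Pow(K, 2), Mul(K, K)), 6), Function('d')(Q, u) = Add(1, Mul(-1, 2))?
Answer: Rational(1, 31741262) ≈ 3.1505e-8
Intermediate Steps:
Function('d')(Q, u) = -1 (Function('d')(Q, u) = Add(1, -2) = -1)
Function('Y')(K) = Add(6, Mul(2, Pow(K, 2))) (Function('Y')(K) = Add(Add(Pow(K, 2), Pow(K, 2)), 6) = Add(Mul(2, Pow(K, 2)), 6) = Add(6, Mul(2, Pow(K, 2))))
Function('N')(h, M) = Add(Mul(7, M), Mul(7, h)) (Function('N')(h, M) = Mul(Add(h, M), Add(-1, Add(6, Mul(2, Pow(1, 2))))) = Mul(Add(M, h), Add(-1, Add(6, Mul(2, 1)))) = Mul(Add(M, h), Add(-1, Add(6, 2))) = Mul(Add(M, h), Add(-1, 8)) = Mul(Add(M, h), 7) = Add(Mul(7, M), Mul(7, h)))
Mul(Pow(Add(16197, 80281), -1), Pow(Function('N')(131, Add(-37, Mul(-1, 47))), -1)) = Mul(Pow(Add(16197, 80281), -1), Pow(Add(Mul(7, Add(-37, Mul(-1, 47))), Mul(7, 131)), -1)) = Mul(Pow(96478, -1), Pow(Add(Mul(7, Add(-37, -47)), 917), -1)) = Mul(Rational(1, 96478), Pow(Add(Mul(7, -84), 917), -1)) = Mul(Rational(1, 96478), Pow(Add(-588, 917), -1)) = Mul(Rational(1, 96478), Pow(329, -1)) = Mul(Rational(1, 96478), Rational(1, 329)) = Rational(1, 31741262)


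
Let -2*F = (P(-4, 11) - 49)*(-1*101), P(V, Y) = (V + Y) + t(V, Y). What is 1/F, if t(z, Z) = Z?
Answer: -2/3131 ≈ -0.00063877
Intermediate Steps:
P(V, Y) = V + 2*Y (P(V, Y) = (V + Y) + Y = V + 2*Y)
F = -3131/2 (F = -((-4 + 2*11) - 49)*(-1*101)/2 = -((-4 + 22) - 49)*(-101)/2 = -(18 - 49)*(-101)/2 = -(-31)*(-101)/2 = -½*3131 = -3131/2 ≈ -1565.5)
1/F = 1/(-3131/2) = -2/3131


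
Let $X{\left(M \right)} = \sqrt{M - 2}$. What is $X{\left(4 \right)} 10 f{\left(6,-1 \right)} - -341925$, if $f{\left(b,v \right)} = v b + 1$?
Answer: $341925 - 50 \sqrt{2} \approx 3.4185 \cdot 10^{5}$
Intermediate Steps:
$X{\left(M \right)} = \sqrt{-2 + M}$
$f{\left(b,v \right)} = 1 + b v$ ($f{\left(b,v \right)} = b v + 1 = 1 + b v$)
$X{\left(4 \right)} 10 f{\left(6,-1 \right)} - -341925 = \sqrt{-2 + 4} \cdot 10 \left(1 + 6 \left(-1\right)\right) - -341925 = \sqrt{2} \cdot 10 \left(1 - 6\right) + 341925 = 10 \sqrt{2} \left(-5\right) + 341925 = - 50 \sqrt{2} + 341925 = 341925 - 50 \sqrt{2}$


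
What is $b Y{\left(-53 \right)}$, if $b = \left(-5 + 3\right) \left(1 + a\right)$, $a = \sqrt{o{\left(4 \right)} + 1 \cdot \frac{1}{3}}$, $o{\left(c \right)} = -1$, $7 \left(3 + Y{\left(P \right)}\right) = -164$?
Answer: $\frac{370}{7} + \frac{370 i \sqrt{6}}{21} \approx 52.857 + 43.158 i$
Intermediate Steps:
$Y{\left(P \right)} = - \frac{185}{7}$ ($Y{\left(P \right)} = -3 + \frac{1}{7} \left(-164\right) = -3 - \frac{164}{7} = - \frac{185}{7}$)
$a = \frac{i \sqrt{6}}{3}$ ($a = \sqrt{-1 + 1 \cdot \frac{1}{3}} = \sqrt{-1 + \frac{1}{3}} = \sqrt{- \frac{2}{3}} = \frac{i \sqrt{6}}{3} \approx 0.8165 i$)
$b = -2 - \frac{2 i \sqrt{6}}{3}$ ($b = \left(-5 + 3\right) \left(1 + \frac{i \sqrt{6}}{3}\right) = - 2 \left(1 + \frac{i \sqrt{6}}{3}\right) = -2 - \frac{2 i \sqrt{6}}{3} \approx -2.0 - 1.633 i$)
$b Y{\left(-53 \right)} = \left(-2 - \frac{2 i \sqrt{6}}{3}\right) \left(- \frac{185}{7}\right) = \frac{370}{7} + \frac{370 i \sqrt{6}}{21}$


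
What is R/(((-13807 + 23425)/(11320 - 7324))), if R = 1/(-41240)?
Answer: -333/33053860 ≈ -1.0074e-5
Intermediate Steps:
R = -1/41240 ≈ -2.4248e-5
R/(((-13807 + 23425)/(11320 - 7324))) = -(11320 - 7324)/(-13807 + 23425)/41240 = -1/(41240*(9618/3996)) = -1/(41240*(9618*(1/3996))) = -1/(41240*1603/666) = -1/41240*666/1603 = -333/33053860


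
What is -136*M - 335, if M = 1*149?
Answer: -20599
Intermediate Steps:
M = 149
-136*M - 335 = -136*149 - 335 = -20264 - 335 = -20599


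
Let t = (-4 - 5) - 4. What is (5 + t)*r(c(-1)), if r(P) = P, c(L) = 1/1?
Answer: -8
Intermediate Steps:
c(L) = 1
t = -13 (t = -9 - 4 = -13)
(5 + t)*r(c(-1)) = (5 - 13)*1 = -8*1 = -8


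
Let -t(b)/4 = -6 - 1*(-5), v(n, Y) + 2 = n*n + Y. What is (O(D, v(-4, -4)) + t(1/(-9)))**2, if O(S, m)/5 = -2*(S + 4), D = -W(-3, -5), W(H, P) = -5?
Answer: 7396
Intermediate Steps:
v(n, Y) = -2 + Y + n**2 (v(n, Y) = -2 + (n*n + Y) = -2 + (n**2 + Y) = -2 + (Y + n**2) = -2 + Y + n**2)
t(b) = 4 (t(b) = -4*(-6 - 1*(-5)) = -4*(-6 + 5) = -4*(-1) = 4)
D = 5 (D = -1*(-5) = 5)
O(S, m) = -40 - 10*S (O(S, m) = 5*(-2*(S + 4)) = 5*(-2*(4 + S)) = 5*(-8 - 2*S) = -40 - 10*S)
(O(D, v(-4, -4)) + t(1/(-9)))**2 = ((-40 - 10*5) + 4)**2 = ((-40 - 50) + 4)**2 = (-90 + 4)**2 = (-86)**2 = 7396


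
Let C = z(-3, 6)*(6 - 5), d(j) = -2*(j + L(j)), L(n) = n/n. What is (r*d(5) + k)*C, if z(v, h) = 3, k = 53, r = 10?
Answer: -201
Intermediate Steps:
L(n) = 1
d(j) = -2 - 2*j (d(j) = -2*(j + 1) = -2*(1 + j) = -2 - 2*j)
C = 3 (C = 3*(6 - 5) = 3*1 = 3)
(r*d(5) + k)*C = (10*(-2 - 2*5) + 53)*3 = (10*(-2 - 10) + 53)*3 = (10*(-12) + 53)*3 = (-120 + 53)*3 = -67*3 = -201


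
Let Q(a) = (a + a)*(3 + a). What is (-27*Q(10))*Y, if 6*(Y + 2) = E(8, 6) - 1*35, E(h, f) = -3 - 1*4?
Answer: 63180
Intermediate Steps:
Q(a) = 2*a*(3 + a) (Q(a) = (2*a)*(3 + a) = 2*a*(3 + a))
E(h, f) = -7 (E(h, f) = -3 - 4 = -7)
Y = -9 (Y = -2 + (-7 - 1*35)/6 = -2 + (-7 - 35)/6 = -2 + (1/6)*(-42) = -2 - 7 = -9)
(-27*Q(10))*Y = -54*10*(3 + 10)*(-9) = -54*10*13*(-9) = -27*260*(-9) = -7020*(-9) = 63180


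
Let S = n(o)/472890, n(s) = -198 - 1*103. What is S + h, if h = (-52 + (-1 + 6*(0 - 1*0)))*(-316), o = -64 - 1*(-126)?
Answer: 7919961419/472890 ≈ 16748.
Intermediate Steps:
o = 62 (o = -64 + 126 = 62)
n(s) = -301 (n(s) = -198 - 103 = -301)
S = -301/472890 ≈ -0.00063651
h = 16748 (h = (-52 + (-1 + 6*(0 + 0)))*(-316) = (-52 + (-1 + 6*0))*(-316) = (-52 + (-1 + 0))*(-316) = (-52 - 1)*(-316) = -53*(-316) = 16748)
S + h = -301/472890 + 16748 = 7919961419/472890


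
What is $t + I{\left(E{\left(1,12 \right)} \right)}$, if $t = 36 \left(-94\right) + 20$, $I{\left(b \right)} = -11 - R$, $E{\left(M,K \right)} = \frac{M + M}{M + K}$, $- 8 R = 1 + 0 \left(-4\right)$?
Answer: $- \frac{26999}{8} \approx -3374.9$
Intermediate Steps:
$R = - \frac{1}{8}$ ($R = - \frac{1 + 0 \left(-4\right)}{8} = - \frac{1 + 0}{8} = \left(- \frac{1}{8}\right) 1 = - \frac{1}{8} \approx -0.125$)
$E{\left(M,K \right)} = \frac{2 M}{K + M}$
$I{\left(b \right)} = - \frac{87}{8}$ ($I{\left(b \right)} = -11 - - \frac{1}{8} = -11 + \frac{1}{8} = - \frac{87}{8}$)
$t = -3364$ ($t = -3384 + 20 = -3364$)
$t + I{\left(E{\left(1,12 \right)} \right)} = -3364 - \frac{87}{8} = - \frac{26999}{8}$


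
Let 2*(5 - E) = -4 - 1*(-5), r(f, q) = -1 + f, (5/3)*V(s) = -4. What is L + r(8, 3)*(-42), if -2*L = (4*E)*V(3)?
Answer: -1362/5 ≈ -272.40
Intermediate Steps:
V(s) = -12/5 (V(s) = (⅗)*(-4) = -12/5)
E = 9/2 (E = 5 - (-4 - 1*(-5))/2 = 5 - (-4 + 5)/2 = 5 - ½*1 = 5 - ½ = 9/2 ≈ 4.5000)
L = 108/5 (L = -4*(9/2)*(-12)/(2*5) = -9*(-12)/5 = -½*(-216/5) = 108/5 ≈ 21.600)
L + r(8, 3)*(-42) = 108/5 + (-1 + 8)*(-42) = 108/5 + 7*(-42) = 108/5 - 294 = -1362/5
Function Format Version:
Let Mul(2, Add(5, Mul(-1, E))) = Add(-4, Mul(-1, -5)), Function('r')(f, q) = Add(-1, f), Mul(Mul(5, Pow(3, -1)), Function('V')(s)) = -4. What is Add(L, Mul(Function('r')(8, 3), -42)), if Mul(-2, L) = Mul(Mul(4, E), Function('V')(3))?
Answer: Rational(-1362, 5) ≈ -272.40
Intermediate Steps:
Function('V')(s) = Rational(-12, 5) (Function('V')(s) = Mul(Rational(3, 5), -4) = Rational(-12, 5))
E = Rational(9, 2) (E = Add(5, Mul(Rational(-1, 2), Add(-4, Mul(-1, -5)))) = Add(5, Mul(Rational(-1, 2), Add(-4, 5))) = Add(5, Mul(Rational(-1, 2), 1)) = Add(5, Rational(-1, 2)) = Rational(9, 2) ≈ 4.5000)
L = Rational(108, 5) (L = Mul(Rational(-1, 2), Mul(Mul(4, Rational(9, 2)), Rational(-12, 5))) = Mul(Rational(-1, 2), Mul(18, Rational(-12, 5))) = Mul(Rational(-1, 2), Rational(-216, 5)) = Rational(108, 5) ≈ 21.600)
Add(L, Mul(Function('r')(8, 3), -42)) = Add(Rational(108, 5), Mul(Add(-1, 8), -42)) = Add(Rational(108, 5), Mul(7, -42)) = Add(Rational(108, 5), -294) = Rational(-1362, 5)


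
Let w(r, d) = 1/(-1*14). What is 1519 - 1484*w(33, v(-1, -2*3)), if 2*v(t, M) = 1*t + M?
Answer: 1625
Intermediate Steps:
v(t, M) = M/2 + t/2 (v(t, M) = (1*t + M)/2 = (t + M)/2 = (M + t)/2 = M/2 + t/2)
w(r, d) = -1/14 (w(r, d) = 1/(-14) = -1/14)
1519 - 1484*w(33, v(-1, -2*3)) = 1519 - 1484*(-1/14) = 1519 + 106 = 1625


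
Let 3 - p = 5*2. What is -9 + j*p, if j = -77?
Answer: 530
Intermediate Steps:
p = -7 (p = 3 - 5*2 = 3 - 1*10 = 3 - 10 = -7)
-9 + j*p = -9 - 77*(-7) = -9 + 539 = 530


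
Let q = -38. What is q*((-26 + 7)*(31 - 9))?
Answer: 15884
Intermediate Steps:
q*((-26 + 7)*(31 - 9)) = -38*(-26 + 7)*(31 - 9) = -(-722)*22 = -38*(-418) = 15884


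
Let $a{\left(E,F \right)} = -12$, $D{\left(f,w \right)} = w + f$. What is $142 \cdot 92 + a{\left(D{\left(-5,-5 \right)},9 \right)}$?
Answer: $13052$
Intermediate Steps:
$D{\left(f,w \right)} = f + w$
$142 \cdot 92 + a{\left(D{\left(-5,-5 \right)},9 \right)} = 142 \cdot 92 - 12 = 13064 - 12 = 13052$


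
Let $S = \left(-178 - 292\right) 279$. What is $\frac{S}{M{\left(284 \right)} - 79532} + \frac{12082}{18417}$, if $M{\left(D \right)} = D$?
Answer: $\frac{80297513}{34750248} \approx 2.3107$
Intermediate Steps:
$S = -131130$ ($S = \left(-470\right) 279 = -131130$)
$\frac{S}{M{\left(284 \right)} - 79532} + \frac{12082}{18417} = - \frac{131130}{284 - 79532} + \frac{12082}{18417} = - \frac{131130}{284 - 79532} + 12082 \cdot \frac{1}{18417} = - \frac{131130}{-79248} + \frac{1726}{2631} = \left(-131130\right) \left(- \frac{1}{79248}\right) + \frac{1726}{2631} = \frac{21855}{13208} + \frac{1726}{2631} = \frac{80297513}{34750248}$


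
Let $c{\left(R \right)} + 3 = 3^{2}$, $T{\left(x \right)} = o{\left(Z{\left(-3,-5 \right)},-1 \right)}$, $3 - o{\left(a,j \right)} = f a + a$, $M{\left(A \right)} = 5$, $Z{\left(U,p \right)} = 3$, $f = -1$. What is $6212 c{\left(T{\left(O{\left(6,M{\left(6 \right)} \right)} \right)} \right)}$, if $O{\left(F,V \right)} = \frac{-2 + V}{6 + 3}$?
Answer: $37272$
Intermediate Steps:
$o{\left(a,j \right)} = 3$ ($o{\left(a,j \right)} = 3 - \left(- a + a\right) = 3 - 0 = 3 + 0 = 3$)
$O{\left(F,V \right)} = - \frac{2}{9} + \frac{V}{9}$ ($O{\left(F,V \right)} = \frac{-2 + V}{9} = \left(-2 + V\right) \frac{1}{9} = - \frac{2}{9} + \frac{V}{9}$)
$T{\left(x \right)} = 3$
$c{\left(R \right)} = 6$ ($c{\left(R \right)} = -3 + 3^{2} = -3 + 9 = 6$)
$6212 c{\left(T{\left(O{\left(6,M{\left(6 \right)} \right)} \right)} \right)} = 6212 \cdot 6 = 37272$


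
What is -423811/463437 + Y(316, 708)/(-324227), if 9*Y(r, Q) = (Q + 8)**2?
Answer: -54603054835/50086262733 ≈ -1.0902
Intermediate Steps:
Y(r, Q) = (8 + Q)**2/9 (Y(r, Q) = (Q + 8)**2/9 = (8 + Q)**2/9)
-423811/463437 + Y(316, 708)/(-324227) = -423811/463437 + ((8 + 708)**2/9)/(-324227) = -423811*1/463437 + ((1/9)*716**2)*(-1/324227) = -423811/463437 + ((1/9)*512656)*(-1/324227) = -423811/463437 + (512656/9)*(-1/324227) = -423811/463437 - 512656/2918043 = -54603054835/50086262733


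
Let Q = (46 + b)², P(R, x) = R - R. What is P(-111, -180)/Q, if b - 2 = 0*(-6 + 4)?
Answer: 0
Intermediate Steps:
b = 2 (b = 2 + 0*(-6 + 4) = 2 + 0*(-2) = 2 + 0 = 2)
P(R, x) = 0
Q = 2304 (Q = (46 + 2)² = 48² = 2304)
P(-111, -180)/Q = 0/2304 = 0*(1/2304) = 0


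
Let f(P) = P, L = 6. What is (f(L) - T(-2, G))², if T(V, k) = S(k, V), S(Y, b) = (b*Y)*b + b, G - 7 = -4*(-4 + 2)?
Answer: 2704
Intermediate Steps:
G = 15 (G = 7 - 4*(-4 + 2) = 7 - 4*(-2) = 7 + 8 = 15)
S(Y, b) = b + Y*b² (S(Y, b) = (Y*b)*b + b = Y*b² + b = b + Y*b²)
T(V, k) = V*(1 + V*k) (T(V, k) = V*(1 + k*V) = V*(1 + V*k))
(f(L) - T(-2, G))² = (6 - (-2)*(1 - 2*15))² = (6 - (-2)*(1 - 30))² = (6 - (-2)*(-29))² = (6 - 1*58)² = (6 - 58)² = (-52)² = 2704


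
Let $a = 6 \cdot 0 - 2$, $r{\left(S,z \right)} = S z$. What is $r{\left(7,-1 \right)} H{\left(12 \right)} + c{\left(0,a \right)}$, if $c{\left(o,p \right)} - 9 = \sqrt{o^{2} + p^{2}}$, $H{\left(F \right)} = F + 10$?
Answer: $-143$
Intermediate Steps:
$H{\left(F \right)} = 10 + F$
$a = -2$ ($a = 0 - 2 = -2$)
$c{\left(o,p \right)} = 9 + \sqrt{o^{2} + p^{2}}$
$r{\left(7,-1 \right)} H{\left(12 \right)} + c{\left(0,a \right)} = 7 \left(-1\right) \left(10 + 12\right) + \left(9 + \sqrt{0^{2} + \left(-2\right)^{2}}\right) = \left(-7\right) 22 + \left(9 + \sqrt{0 + 4}\right) = -154 + \left(9 + \sqrt{4}\right) = -154 + \left(9 + 2\right) = -154 + 11 = -143$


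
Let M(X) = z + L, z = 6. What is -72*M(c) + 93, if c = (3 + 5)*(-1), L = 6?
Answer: -771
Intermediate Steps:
c = -8 (c = 8*(-1) = -8)
M(X) = 12 (M(X) = 6 + 6 = 12)
-72*M(c) + 93 = -72*12 + 93 = -864 + 93 = -771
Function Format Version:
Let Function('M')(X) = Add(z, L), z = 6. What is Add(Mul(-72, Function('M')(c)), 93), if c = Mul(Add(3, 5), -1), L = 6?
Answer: -771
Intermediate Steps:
c = -8 (c = Mul(8, -1) = -8)
Function('M')(X) = 12 (Function('M')(X) = Add(6, 6) = 12)
Add(Mul(-72, Function('M')(c)), 93) = Add(Mul(-72, 12), 93) = Add(-864, 93) = -771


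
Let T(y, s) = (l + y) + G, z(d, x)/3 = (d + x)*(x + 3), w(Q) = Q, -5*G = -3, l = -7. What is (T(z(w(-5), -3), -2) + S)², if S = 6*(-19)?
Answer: 362404/25 ≈ 14496.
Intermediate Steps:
G = ⅗ (G = -⅕*(-3) = ⅗ ≈ 0.60000)
z(d, x) = 3*(3 + x)*(d + x) (z(d, x) = 3*((d + x)*(x + 3)) = 3*((d + x)*(3 + x)) = 3*((3 + x)*(d + x)) = 3*(3 + x)*(d + x))
T(y, s) = -32/5 + y (T(y, s) = (-7 + y) + ⅗ = -32/5 + y)
S = -114
(T(z(w(-5), -3), -2) + S)² = ((-32/5 + (3*(-3)² + 9*(-5) + 9*(-3) + 3*(-5)*(-3))) - 114)² = ((-32/5 + (3*9 - 45 - 27 + 45)) - 114)² = ((-32/5 + (27 - 45 - 27 + 45)) - 114)² = ((-32/5 + 0) - 114)² = (-32/5 - 114)² = (-602/5)² = 362404/25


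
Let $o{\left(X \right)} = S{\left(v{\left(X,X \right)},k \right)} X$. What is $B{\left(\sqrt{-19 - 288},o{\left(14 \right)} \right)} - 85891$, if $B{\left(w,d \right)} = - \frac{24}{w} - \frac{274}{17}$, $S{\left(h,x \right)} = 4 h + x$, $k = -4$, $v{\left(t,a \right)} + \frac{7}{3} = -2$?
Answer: $- \frac{1460421}{17} + \frac{24 i \sqrt{307}}{307} \approx -85907.0 + 1.3698 i$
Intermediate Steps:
$v{\left(t,a \right)} = - \frac{13}{3}$ ($v{\left(t,a \right)} = - \frac{7}{3} - 2 = - \frac{13}{3}$)
$S{\left(h,x \right)} = x + 4 h$
$o{\left(X \right)} = - \frac{64 X}{3}$ ($o{\left(X \right)} = \left(-4 + 4 \left(- \frac{13}{3}\right)\right) X = \left(-4 - \frac{52}{3}\right) X = - \frac{64 X}{3}$)
$B{\left(w,d \right)} = - \frac{274}{17} - \frac{24}{w}$ ($B{\left(w,d \right)} = - \frac{24}{w} - \frac{274}{17} = - \frac{274}{17} - \frac{24}{w}$)
$B{\left(\sqrt{-19 - 288},o{\left(14 \right)} \right)} - 85891 = \left(- \frac{274}{17} - \frac{24}{\sqrt{-19 - 288}}\right) - 85891 = \left(- \frac{274}{17} - \frac{24}{\sqrt{-307}}\right) - 85891 = \left(- \frac{274}{17} - \frac{24}{i \sqrt{307}}\right) - 85891 = \left(- \frac{274}{17} - 24 \left(- \frac{i \sqrt{307}}{307}\right)\right) - 85891 = \left(- \frac{274}{17} + \frac{24 i \sqrt{307}}{307}\right) - 85891 = - \frac{1460421}{17} + \frac{24 i \sqrt{307}}{307}$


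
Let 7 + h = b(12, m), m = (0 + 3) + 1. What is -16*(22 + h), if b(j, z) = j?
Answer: -432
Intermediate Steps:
m = 4 (m = 3 + 1 = 4)
h = 5 (h = -7 + 12 = 5)
-16*(22 + h) = -16*(22 + 5) = -16*27 = -432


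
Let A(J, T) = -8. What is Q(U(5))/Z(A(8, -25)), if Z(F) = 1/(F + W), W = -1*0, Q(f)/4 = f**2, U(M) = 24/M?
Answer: -18432/25 ≈ -737.28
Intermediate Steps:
Q(f) = 4*f**2
W = 0
Z(F) = 1/F (Z(F) = 1/(F + 0) = 1/F)
Q(U(5))/Z(A(8, -25)) = (4*(24/5)**2)/(1/(-8)) = (4*(24*(1/5))**2)/(-1/8) = (4*(24/5)**2)*(-8) = (4*(576/25))*(-8) = (2304/25)*(-8) = -18432/25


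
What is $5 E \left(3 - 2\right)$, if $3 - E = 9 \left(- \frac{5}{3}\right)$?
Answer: $90$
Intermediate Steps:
$E = 18$ ($E = 3 - 9 \left(- \frac{5}{3}\right) = 3 - -15 = 3 + 15 = 18$)
$5 E \left(3 - 2\right) = 5 \cdot 18 \left(3 - 2\right) = 90 \left(3 - 2\right) = 90 \cdot 1 = 90$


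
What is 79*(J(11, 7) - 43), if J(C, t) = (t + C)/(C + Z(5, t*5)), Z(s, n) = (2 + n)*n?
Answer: -2217530/653 ≈ -3395.9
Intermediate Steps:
Z(s, n) = n*(2 + n)
J(C, t) = (C + t)/(C + 5*t*(2 + 5*t)) (J(C, t) = (t + C)/(C + (t*5)*(2 + t*5)) = (C + t)/(C + (5*t)*(2 + 5*t)) = (C + t)/(C + 5*t*(2 + 5*t)))
79*(J(11, 7) - 43) = 79*((11 + 7)/(11 + 5*7*(2 + 5*7)) - 43) = 79*(18/(11 + 5*7*(2 + 35)) - 43) = 79*(18/(11 + 5*7*37) - 43) = 79*(18/(11 + 1295) - 43) = 79*(18/1306 - 43) = 79*((1/1306)*18 - 43) = 79*(9/653 - 43) = 79*(-28070/653) = -2217530/653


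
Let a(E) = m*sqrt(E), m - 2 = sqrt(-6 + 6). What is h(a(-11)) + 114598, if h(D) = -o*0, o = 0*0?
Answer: 114598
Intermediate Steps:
m = 2 (m = 2 + sqrt(-6 + 6) = 2 + sqrt(0) = 2 + 0 = 2)
o = 0
a(E) = 2*sqrt(E)
h(D) = 0 (h(D) = -1*0*0 = 0*0 = 0)
h(a(-11)) + 114598 = 0 + 114598 = 114598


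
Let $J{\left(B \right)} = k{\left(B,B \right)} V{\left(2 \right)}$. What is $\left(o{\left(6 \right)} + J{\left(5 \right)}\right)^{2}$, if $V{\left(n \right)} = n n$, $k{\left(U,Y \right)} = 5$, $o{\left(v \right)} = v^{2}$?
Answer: $3136$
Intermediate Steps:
$V{\left(n \right)} = n^{2}$
$J{\left(B \right)} = 20$ ($J{\left(B \right)} = 5 \cdot 2^{2} = 5 \cdot 4 = 20$)
$\left(o{\left(6 \right)} + J{\left(5 \right)}\right)^{2} = \left(6^{2} + 20\right)^{2} = \left(36 + 20\right)^{2} = 56^{2} = 3136$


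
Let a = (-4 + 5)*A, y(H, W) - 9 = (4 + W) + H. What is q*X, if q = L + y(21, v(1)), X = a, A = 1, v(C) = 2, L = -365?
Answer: -329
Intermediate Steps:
y(H, W) = 13 + H + W (y(H, W) = 9 + ((4 + W) + H) = 9 + (4 + H + W) = 13 + H + W)
a = 1 (a = (-4 + 5)*1 = 1*1 = 1)
X = 1
q = -329 (q = -365 + (13 + 21 + 2) = -365 + 36 = -329)
q*X = -329*1 = -329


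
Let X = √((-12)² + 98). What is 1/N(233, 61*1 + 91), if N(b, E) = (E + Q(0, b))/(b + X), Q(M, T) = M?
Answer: 233/152 + 11*√2/152 ≈ 1.6352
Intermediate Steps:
X = 11*√2 (X = √(144 + 98) = √242 = 11*√2 ≈ 15.556)
N(b, E) = E/(b + 11*√2) (N(b, E) = (E + 0)/(b + 11*√2) = E/(b + 11*√2))
1/N(233, 61*1 + 91) = 1/((61*1 + 91)/(233 + 11*√2)) = 1/((61 + 91)/(233 + 11*√2)) = 1/(152/(233 + 11*√2)) = 233/152 + 11*√2/152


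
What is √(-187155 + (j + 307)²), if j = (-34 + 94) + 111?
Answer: √41329 ≈ 203.30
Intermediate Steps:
j = 171 (j = 60 + 111 = 171)
√(-187155 + (j + 307)²) = √(-187155 + (171 + 307)²) = √(-187155 + 478²) = √(-187155 + 228484) = √41329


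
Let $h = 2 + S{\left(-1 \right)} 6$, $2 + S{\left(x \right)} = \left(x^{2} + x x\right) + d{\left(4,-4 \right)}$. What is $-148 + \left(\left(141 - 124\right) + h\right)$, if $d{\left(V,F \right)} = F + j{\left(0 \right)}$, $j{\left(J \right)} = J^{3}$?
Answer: $-153$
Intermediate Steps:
$d{\left(V,F \right)} = F$ ($d{\left(V,F \right)} = F + 0^{3} = F + 0 = F$)
$S{\left(x \right)} = -6 + 2 x^{2}$ ($S{\left(x \right)} = -2 - \left(4 - x^{2} - x x\right) = -2 + \left(\left(x^{2} + x^{2}\right) - 4\right) = -2 + \left(2 x^{2} - 4\right) = -2 + \left(-4 + 2 x^{2}\right) = -6 + 2 x^{2}$)
$h = -22$ ($h = 2 + \left(-6 + 2 \left(-1\right)^{2}\right) 6 = 2 + \left(-6 + 2 \cdot 1\right) 6 = 2 + \left(-6 + 2\right) 6 = 2 - 24 = -22$)
$-148 + \left(\left(141 - 124\right) + h\right) = -148 + \left(\left(141 - 124\right) - 22\right) = -148 + \left(17 - 22\right) = -148 - 5 = -153$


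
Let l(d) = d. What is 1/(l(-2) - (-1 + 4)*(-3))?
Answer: ⅐ ≈ 0.14286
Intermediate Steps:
1/(l(-2) - (-1 + 4)*(-3)) = 1/(-2 - (-1 + 4)*(-3)) = 1/(-2 - 3*(-3)) = 1/(-2 - 1*(-9)) = 1/(-2 + 9) = 1/7 = ⅐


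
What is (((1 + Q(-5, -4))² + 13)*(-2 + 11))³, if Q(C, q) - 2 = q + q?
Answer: 40001688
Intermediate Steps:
Q(C, q) = 2 + 2*q (Q(C, q) = 2 + (q + q) = 2 + 2*q)
(((1 + Q(-5, -4))² + 13)*(-2 + 11))³ = (((1 + (2 + 2*(-4)))² + 13)*(-2 + 11))³ = (((1 + (2 - 8))² + 13)*9)³ = (((1 - 6)² + 13)*9)³ = (((-5)² + 13)*9)³ = ((25 + 13)*9)³ = (38*9)³ = 342³ = 40001688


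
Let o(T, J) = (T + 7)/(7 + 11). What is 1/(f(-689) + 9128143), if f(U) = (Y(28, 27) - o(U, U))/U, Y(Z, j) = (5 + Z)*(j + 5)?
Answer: 6201/56603604898 ≈ 1.0955e-7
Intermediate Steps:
o(T, J) = 7/18 + T/18 (o(T, J) = (7 + T)/18 = (7 + T)*(1/18) = 7/18 + T/18)
Y(Z, j) = (5 + Z)*(5 + j)
f(U) = (19001/18 - U/18)/U (f(U) = ((25 + 5*28 + 5*27 + 28*27) - (7/18 + U/18))/U = ((25 + 140 + 135 + 756) + (-7/18 - U/18))/U = (1056 + (-7/18 - U/18))/U = (19001/18 - U/18)/U)
1/(f(-689) + 9128143) = 1/((1/18)*(19001 - 1*(-689))/(-689) + 9128143) = 1/((1/18)*(-1/689)*(19001 + 689) + 9128143) = 1/((1/18)*(-1/689)*19690 + 9128143) = 1/(-9845/6201 + 9128143) = 1/(56603604898/6201) = 6201/56603604898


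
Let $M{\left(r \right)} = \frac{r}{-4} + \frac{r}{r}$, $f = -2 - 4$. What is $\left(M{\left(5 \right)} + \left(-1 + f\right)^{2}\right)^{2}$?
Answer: $\frac{38025}{16} \approx 2376.6$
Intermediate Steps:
$f = -6$
$M{\left(r \right)} = 1 - \frac{r}{4}$ ($M{\left(r \right)} = r \left(- \frac{1}{4}\right) + 1 = - \frac{r}{4} + 1 = 1 - \frac{r}{4}$)
$\left(M{\left(5 \right)} + \left(-1 + f\right)^{2}\right)^{2} = \left(\left(1 - \frac{5}{4}\right) + \left(-1 - 6\right)^{2}\right)^{2} = \left(\left(1 - \frac{5}{4}\right) + \left(-7\right)^{2}\right)^{2} = \left(- \frac{1}{4} + 49\right)^{2} = \left(\frac{195}{4}\right)^{2} = \frac{38025}{16}$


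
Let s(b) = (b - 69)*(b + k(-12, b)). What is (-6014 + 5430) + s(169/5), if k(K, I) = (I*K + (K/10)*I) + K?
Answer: 1794184/125 ≈ 14353.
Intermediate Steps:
k(K, I) = K + 11*I*K/10 (k(K, I) = (I*K + (K*(1/10))*I) + K = (I*K + (K/10)*I) + K = (I*K + I*K/10) + K = 11*I*K/10 + K = K + 11*I*K/10)
s(b) = (-69 + b)*(-12 - 61*b/5) (s(b) = (b - 69)*(b + (1/10)*(-12)*(10 + 11*b)) = (-69 + b)*(b + (-12 - 66*b/5)) = (-69 + b)*(-12 - 61*b/5))
(-6014 + 5430) + s(169/5) = (-6014 + 5430) + (828 - 61*(169/5)**2/5 + 4149*(169/5)/5) = -584 + (828 - 61*(169*(1/5))**2/5 + 4149*(169*(1/5))/5) = -584 + (828 - 61*(169/5)**2/5 + (4149/5)*(169/5)) = -584 + (828 - 61/5*28561/25 + 701181/25) = -584 + (828 - 1742221/125 + 701181/25) = -584 + 1867184/125 = 1794184/125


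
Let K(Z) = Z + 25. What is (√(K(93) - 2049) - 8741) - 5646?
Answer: -14387 + I*√1931 ≈ -14387.0 + 43.943*I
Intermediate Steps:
K(Z) = 25 + Z
(√(K(93) - 2049) - 8741) - 5646 = (√((25 + 93) - 2049) - 8741) - 5646 = (√(118 - 2049) - 8741) - 5646 = (√(-1931) - 8741) - 5646 = (I*√1931 - 8741) - 5646 = (-8741 + I*√1931) - 5646 = -14387 + I*√1931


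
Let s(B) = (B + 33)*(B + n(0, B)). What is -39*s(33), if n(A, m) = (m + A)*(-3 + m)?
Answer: -2633202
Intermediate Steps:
n(A, m) = (-3 + m)*(A + m) (n(A, m) = (A + m)*(-3 + m) = (-3 + m)*(A + m))
s(B) = (33 + B)*(B² - 2*B) (s(B) = (B + 33)*(B + (B² - 3*0 - 3*B + 0*B)) = (33 + B)*(B + (B² + 0 - 3*B + 0)) = (33 + B)*(B + (B² - 3*B)) = (33 + B)*(B² - 2*B))
-39*s(33) = -1287*(-66 + 33² + 31*33) = -1287*(-66 + 1089 + 1023) = -1287*2046 = -39*67518 = -2633202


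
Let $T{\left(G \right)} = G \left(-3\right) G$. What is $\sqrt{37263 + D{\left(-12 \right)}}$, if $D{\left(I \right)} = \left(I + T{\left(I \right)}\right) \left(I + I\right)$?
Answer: $\sqrt{47919} \approx 218.9$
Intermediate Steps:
$T{\left(G \right)} = - 3 G^{2}$ ($T{\left(G \right)} = - 3 G G = - 3 G^{2}$)
$D{\left(I \right)} = 2 I \left(I - 3 I^{2}\right)$ ($D{\left(I \right)} = \left(I - 3 I^{2}\right) \left(I + I\right) = \left(I - 3 I^{2}\right) 2 I = 2 I \left(I - 3 I^{2}\right)$)
$\sqrt{37263 + D{\left(-12 \right)}} = \sqrt{37263 + \left(-12\right)^{2} \left(2 - -72\right)} = \sqrt{37263 + 144 \left(2 + 72\right)} = \sqrt{37263 + 144 \cdot 74} = \sqrt{37263 + 10656} = \sqrt{47919}$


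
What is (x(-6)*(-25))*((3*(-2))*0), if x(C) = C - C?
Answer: 0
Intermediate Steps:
x(C) = 0
(x(-6)*(-25))*((3*(-2))*0) = (0*(-25))*((3*(-2))*0) = 0*(-6*0) = 0*0 = 0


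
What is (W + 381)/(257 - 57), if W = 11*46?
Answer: 887/200 ≈ 4.4350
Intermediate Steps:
W = 506
(W + 381)/(257 - 57) = (506 + 381)/(257 - 57) = 887/200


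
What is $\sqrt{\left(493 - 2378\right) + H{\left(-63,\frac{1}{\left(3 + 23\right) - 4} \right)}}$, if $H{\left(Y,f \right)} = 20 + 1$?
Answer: $2 i \sqrt{466} \approx 43.174 i$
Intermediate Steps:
$H{\left(Y,f \right)} = 21$
$\sqrt{\left(493 - 2378\right) + H{\left(-63,\frac{1}{\left(3 + 23\right) - 4} \right)}} = \sqrt{\left(493 - 2378\right) + 21} = \sqrt{-1885 + 21} = \sqrt{-1864} = 2 i \sqrt{466}$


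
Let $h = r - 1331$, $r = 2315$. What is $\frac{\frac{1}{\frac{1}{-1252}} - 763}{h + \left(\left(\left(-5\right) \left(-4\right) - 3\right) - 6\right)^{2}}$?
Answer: $- \frac{31}{17} \approx -1.8235$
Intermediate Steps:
$h = 984$ ($h = 2315 - 1331 = 984$)
$\frac{\frac{1}{\frac{1}{-1252}} - 763}{h + \left(\left(\left(-5\right) \left(-4\right) - 3\right) - 6\right)^{2}} = \frac{\frac{1}{\frac{1}{-1252}} - 763}{984 + \left(\left(\left(-5\right) \left(-4\right) - 3\right) - 6\right)^{2}} = \frac{\frac{1}{- \frac{1}{1252}} - 763}{984 + \left(\left(20 - 3\right) - 6\right)^{2}} = \frac{-1252 - 763}{984 + \left(17 - 6\right)^{2}} = - \frac{2015}{984 + 11^{2}} = - \frac{2015}{984 + 121} = - \frac{2015}{1105} = \left(-2015\right) \frac{1}{1105} = - \frac{31}{17}$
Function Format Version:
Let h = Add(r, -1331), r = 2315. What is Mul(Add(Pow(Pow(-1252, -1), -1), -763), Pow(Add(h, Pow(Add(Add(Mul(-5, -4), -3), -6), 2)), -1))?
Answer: Rational(-31, 17) ≈ -1.8235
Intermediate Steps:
h = 984 (h = Add(2315, -1331) = 984)
Mul(Add(Pow(Pow(-1252, -1), -1), -763), Pow(Add(h, Pow(Add(Add(Mul(-5, -4), -3), -6), 2)), -1)) = Mul(Add(Pow(Pow(-1252, -1), -1), -763), Pow(Add(984, Pow(Add(Add(Mul(-5, -4), -3), -6), 2)), -1)) = Mul(Add(Pow(Rational(-1, 1252), -1), -763), Pow(Add(984, Pow(Add(Add(20, -3), -6), 2)), -1)) = Mul(Add(-1252, -763), Pow(Add(984, Pow(Add(17, -6), 2)), -1)) = Mul(-2015, Pow(Add(984, Pow(11, 2)), -1)) = Mul(-2015, Pow(Add(984, 121), -1)) = Mul(-2015, Pow(1105, -1)) = Mul(-2015, Rational(1, 1105)) = Rational(-31, 17)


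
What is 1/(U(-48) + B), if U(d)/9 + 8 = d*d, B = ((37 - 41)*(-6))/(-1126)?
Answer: 563/11633820 ≈ 4.8393e-5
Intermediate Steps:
B = -12/563 (B = -4*(-6)*(-1/1126) = 24*(-1/1126) = -12/563 ≈ -0.021314)
U(d) = -72 + 9*d² (U(d) = -72 + 9*(d*d) = -72 + 9*d²)
1/(U(-48) + B) = 1/((-72 + 9*(-48)²) - 12/563) = 1/((-72 + 9*2304) - 12/563) = 1/((-72 + 20736) - 12/563) = 1/(20664 - 12/563) = 1/(11633820/563) = 563/11633820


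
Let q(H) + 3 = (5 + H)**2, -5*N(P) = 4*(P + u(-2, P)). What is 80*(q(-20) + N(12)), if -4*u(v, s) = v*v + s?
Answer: 17248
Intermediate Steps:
u(v, s) = -s/4 - v**2/4 (u(v, s) = -(v*v + s)/4 = -(v**2 + s)/4 = -(s + v**2)/4 = -s/4 - v**2/4)
N(P) = 4/5 - 3*P/5 (N(P) = -4*(P + (-P/4 - 1/4*(-2)**2))/5 = -4*(P + (-P/4 - 1/4*4))/5 = -4*(P + (-P/4 - 1))/5 = -4*(P + (-1 - P/4))/5 = -4*(-1 + 3*P/4)/5 = -(-4 + 3*P)/5 = 4/5 - 3*P/5)
q(H) = -3 + (5 + H)**2
80*(q(-20) + N(12)) = 80*((-3 + (5 - 20)**2) + (4/5 - 3/5*12)) = 80*((-3 + (-15)**2) + (4/5 - 36/5)) = 80*((-3 + 225) - 32/5) = 80*(222 - 32/5) = 80*(1078/5) = 17248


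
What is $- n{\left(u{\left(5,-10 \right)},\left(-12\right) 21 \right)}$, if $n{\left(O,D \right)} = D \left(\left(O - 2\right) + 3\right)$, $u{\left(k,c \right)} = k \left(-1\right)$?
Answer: $-1008$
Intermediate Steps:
$u{\left(k,c \right)} = - k$
$n{\left(O,D \right)} = D \left(1 + O\right)$ ($n{\left(O,D \right)} = D \left(\left(-2 + O\right) + 3\right) = D \left(1 + O\right)$)
$- n{\left(u{\left(5,-10 \right)},\left(-12\right) 21 \right)} = - \left(-12\right) 21 \left(1 - 5\right) = - \left(-252\right) \left(1 - 5\right) = - \left(-252\right) \left(-4\right) = \left(-1\right) 1008 = -1008$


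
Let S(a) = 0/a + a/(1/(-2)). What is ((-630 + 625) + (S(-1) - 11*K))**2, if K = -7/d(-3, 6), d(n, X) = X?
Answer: 3481/36 ≈ 96.694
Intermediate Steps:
K = -7/6 ≈ -1.1667
S(a) = -2*a (S(a) = 0 + a/(-1/2) = 0 + a*(-2) = 0 - 2*a = -2*a)
((-630 + 625) + (S(-1) - 11*K))**2 = ((-630 + 625) + (-2*(-1) - 11*(-7/6)))**2 = (-5 + (2 + 77/6))**2 = (-5 + 89/6)**2 = (59/6)**2 = 3481/36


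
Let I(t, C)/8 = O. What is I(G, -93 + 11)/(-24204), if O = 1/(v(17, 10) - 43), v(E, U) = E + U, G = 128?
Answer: 1/48408 ≈ 2.0658e-5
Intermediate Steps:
O = -1/16 (O = 1/((17 + 10) - 43) = 1/(27 - 43) = 1/(-16) = -1/16 ≈ -0.062500)
I(t, C) = -½ (I(t, C) = 8*(-1/16) = -½)
I(G, -93 + 11)/(-24204) = -½/(-24204) = -½*(-1/24204) = 1/48408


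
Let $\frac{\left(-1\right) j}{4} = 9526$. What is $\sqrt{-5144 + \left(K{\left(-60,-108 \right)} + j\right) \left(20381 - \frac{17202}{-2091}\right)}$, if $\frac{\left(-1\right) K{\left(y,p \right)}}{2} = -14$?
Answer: $\frac{2 i \sqrt{94288888233587}}{697} \approx 27863.0 i$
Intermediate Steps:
$j = -38104$ ($j = \left(-4\right) 9526 = -38104$)
$K{\left(y,p \right)} = 28$ ($K{\left(y,p \right)} = \left(-2\right) \left(-14\right) = 28$)
$\sqrt{-5144 + \left(K{\left(-60,-108 \right)} + j\right) \left(20381 - \frac{17202}{-2091}\right)} = \sqrt{-5144 + \left(28 - 38104\right) \left(20381 - \frac{17202}{-2091}\right)} = \sqrt{-5144 - 38076 \left(20381 - - \frac{5734}{697}\right)} = \sqrt{-5144 - 38076 \left(20381 + \frac{5734}{697}\right)} = \sqrt{-5144 - \frac{541109116116}{697}} = \sqrt{- \frac{541112701484}{697}} = \frac{2 i \sqrt{94288888233587}}{697}$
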